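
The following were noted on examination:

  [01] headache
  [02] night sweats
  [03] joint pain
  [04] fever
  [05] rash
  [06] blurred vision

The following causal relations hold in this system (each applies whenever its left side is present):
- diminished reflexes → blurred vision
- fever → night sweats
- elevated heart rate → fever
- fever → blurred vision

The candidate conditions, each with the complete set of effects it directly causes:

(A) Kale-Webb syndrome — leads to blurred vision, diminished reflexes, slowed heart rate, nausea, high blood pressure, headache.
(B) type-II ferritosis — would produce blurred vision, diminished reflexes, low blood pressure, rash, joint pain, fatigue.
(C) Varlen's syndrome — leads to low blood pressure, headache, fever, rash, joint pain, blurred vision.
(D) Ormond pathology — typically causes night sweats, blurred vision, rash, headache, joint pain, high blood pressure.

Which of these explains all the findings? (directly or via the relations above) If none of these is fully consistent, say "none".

Testing each hypothesis:
(A) Kale-Webb syndrome — does not account for night sweats, joint pain, fever, rash
(B) type-II ferritosis — headache -; night sweats -; joint pain +; fever -; rash +; blurred vision +
(C) Varlen's syndrome — headache +; night sweats + (through fever → night sweats); joint pain +; fever +; rash +; blurred vision +
(D) Ormond pathology — does not account for fever
(C) is the only candidate with no mismatches.

C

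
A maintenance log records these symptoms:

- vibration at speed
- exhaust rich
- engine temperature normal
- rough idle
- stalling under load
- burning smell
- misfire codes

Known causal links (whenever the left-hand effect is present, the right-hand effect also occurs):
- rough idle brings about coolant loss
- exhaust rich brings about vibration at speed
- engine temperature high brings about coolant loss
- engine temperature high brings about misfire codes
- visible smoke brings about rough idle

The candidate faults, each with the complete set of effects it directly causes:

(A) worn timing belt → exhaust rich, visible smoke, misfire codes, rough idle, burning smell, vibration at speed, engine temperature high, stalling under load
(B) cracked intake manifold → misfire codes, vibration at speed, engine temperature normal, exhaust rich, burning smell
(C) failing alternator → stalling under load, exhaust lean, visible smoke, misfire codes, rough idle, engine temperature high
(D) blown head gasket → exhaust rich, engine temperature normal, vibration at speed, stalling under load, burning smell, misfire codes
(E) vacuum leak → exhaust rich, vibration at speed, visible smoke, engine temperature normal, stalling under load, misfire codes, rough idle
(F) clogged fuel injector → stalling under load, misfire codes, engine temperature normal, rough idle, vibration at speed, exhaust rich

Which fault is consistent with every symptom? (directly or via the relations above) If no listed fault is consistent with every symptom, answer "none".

Testing each hypothesis:
(A) worn timing belt — fails on engine temperature normal (predicts engine temperature high, not engine temperature normal)
(B) cracked intake manifold — does not account for rough idle, stalling under load
(C) failing alternator — vibration at speed miss; exhaust rich miss; engine temperature normal miss; rough idle match; stalling under load match; burning smell miss; misfire codes match
(D) blown head gasket — vibration at speed match; exhaust rich match; engine temperature normal match; rough idle miss; stalling under load match; burning smell match; misfire codes match
(E) vacuum leak — does not account for burning smell
(F) clogged fuel injector — does not account for burning smell
No candidate is consistent with all observations.

none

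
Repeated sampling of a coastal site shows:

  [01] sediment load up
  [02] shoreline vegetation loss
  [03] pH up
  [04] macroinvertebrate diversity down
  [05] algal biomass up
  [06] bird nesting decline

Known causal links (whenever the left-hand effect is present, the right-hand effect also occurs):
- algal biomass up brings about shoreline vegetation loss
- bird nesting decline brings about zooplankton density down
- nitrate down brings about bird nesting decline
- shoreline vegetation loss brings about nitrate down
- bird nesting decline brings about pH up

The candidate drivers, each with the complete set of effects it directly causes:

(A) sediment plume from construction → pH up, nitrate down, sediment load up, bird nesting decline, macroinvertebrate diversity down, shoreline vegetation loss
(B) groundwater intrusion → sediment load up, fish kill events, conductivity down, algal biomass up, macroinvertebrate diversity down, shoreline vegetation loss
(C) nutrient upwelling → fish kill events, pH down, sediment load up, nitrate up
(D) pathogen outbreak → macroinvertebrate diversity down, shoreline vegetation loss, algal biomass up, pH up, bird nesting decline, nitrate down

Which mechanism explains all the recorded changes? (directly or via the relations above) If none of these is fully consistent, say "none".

B

For each candidate, compare predicted effects to what was observed:
(A) sediment plume from construction — sediment load up ✓; shoreline vegetation loss ✓; pH up ✓; macroinvertebrate diversity down ✓; algal biomass up ✗; bird nesting decline ✓
(B) groundwater intrusion — accounts for every observation (pH up through shoreline vegetation loss → nitrate down → bird nesting decline → pH up)
(C) nutrient upwelling — sediment load up ✓; shoreline vegetation loss ✗; pH up ✗; macroinvertebrate diversity down ✗; algal biomass up ✗; bird nesting decline ✗
(D) pathogen outbreak — does not account for sediment load up
(B) alone accounts for all the evidence.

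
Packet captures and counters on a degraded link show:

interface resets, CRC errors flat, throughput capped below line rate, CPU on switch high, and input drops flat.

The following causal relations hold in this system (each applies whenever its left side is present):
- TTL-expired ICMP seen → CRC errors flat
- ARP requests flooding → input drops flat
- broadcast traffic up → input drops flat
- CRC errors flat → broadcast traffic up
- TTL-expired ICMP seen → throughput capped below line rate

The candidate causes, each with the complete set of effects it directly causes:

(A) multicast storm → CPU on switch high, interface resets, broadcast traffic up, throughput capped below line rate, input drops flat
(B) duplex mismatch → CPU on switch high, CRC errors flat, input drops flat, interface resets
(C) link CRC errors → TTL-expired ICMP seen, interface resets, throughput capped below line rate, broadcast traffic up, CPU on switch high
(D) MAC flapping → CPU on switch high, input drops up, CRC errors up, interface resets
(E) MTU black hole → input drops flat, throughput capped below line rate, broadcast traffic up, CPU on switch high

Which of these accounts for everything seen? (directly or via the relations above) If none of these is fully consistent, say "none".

C

Checking each candidate against the observations:
(A) multicast storm — interface resets ✓; CRC errors flat ✗; throughput capped below line rate ✓; CPU on switch high ✓; input drops flat ✓
(B) duplex mismatch — interface resets ✓; CRC errors flat ✓; throughput capped below line rate ✗; CPU on switch high ✓; input drops flat ✓
(C) link CRC errors — interface resets ✓; CRC errors flat ✓ (through TTL-expired ICMP seen → CRC errors flat); throughput capped below line rate ✓; CPU on switch high ✓; input drops flat ✓ (through broadcast traffic up → input drops flat)
(D) MAC flapping — fails on CRC errors flat, throughput capped below line rate, input drops flat (predicts CRC errors up, not CRC errors flat; predicts input drops up, not input drops flat)
(E) MTU black hole — does not account for interface resets, CRC errors flat
(C) alone accounts for all the evidence.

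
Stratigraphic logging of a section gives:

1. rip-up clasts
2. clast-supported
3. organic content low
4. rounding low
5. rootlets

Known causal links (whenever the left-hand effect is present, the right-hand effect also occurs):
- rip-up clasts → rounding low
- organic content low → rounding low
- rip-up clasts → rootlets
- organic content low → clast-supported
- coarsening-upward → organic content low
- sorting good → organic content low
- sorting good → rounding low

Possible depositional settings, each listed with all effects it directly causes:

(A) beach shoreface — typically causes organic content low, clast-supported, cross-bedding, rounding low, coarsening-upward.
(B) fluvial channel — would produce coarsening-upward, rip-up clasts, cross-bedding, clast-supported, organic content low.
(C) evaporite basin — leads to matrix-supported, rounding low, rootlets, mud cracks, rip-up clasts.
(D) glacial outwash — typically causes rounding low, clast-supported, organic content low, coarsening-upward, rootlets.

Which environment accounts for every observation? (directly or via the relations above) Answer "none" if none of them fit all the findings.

B

Testing each hypothesis:
(A) beach shoreface — rip-up clasts miss; clast-supported match; organic content low match; rounding low match; rootlets miss
(B) fluvial channel — accounts for every observation (rounding low by rip-up clasts → rounding low)
(C) evaporite basin — fails on clast-supported, organic content low (predicts matrix-supported, not clast-supported)
(D) glacial outwash — rip-up clasts miss; clast-supported match; organic content low match; rounding low match; rootlets match
(B) is the only candidate with no mismatches.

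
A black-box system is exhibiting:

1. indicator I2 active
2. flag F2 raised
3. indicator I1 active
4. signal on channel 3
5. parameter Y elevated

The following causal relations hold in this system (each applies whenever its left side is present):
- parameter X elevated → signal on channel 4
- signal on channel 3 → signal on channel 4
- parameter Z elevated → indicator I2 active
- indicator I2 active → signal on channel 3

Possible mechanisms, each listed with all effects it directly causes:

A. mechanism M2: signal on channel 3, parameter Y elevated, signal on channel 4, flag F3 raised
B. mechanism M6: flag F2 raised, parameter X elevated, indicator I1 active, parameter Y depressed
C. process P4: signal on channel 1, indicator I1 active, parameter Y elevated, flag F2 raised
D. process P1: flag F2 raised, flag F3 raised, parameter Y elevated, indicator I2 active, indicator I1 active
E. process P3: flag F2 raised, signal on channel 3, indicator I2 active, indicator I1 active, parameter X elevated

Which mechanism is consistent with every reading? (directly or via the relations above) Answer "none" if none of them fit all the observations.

D

For each candidate, compare predicted effects to what was observed:
(A) mechanism M2 — indicator I2 active -; flag F2 raised -; indicator I1 active -; signal on channel 3 +; parameter Y elevated +
(B) mechanism M6 — fails on indicator I2 active, signal on channel 3, parameter Y elevated (predicts parameter Y depressed, not parameter Y elevated)
(C) process P4 — indicator I2 active -; flag F2 raised +; indicator I1 active +; signal on channel 3 -; parameter Y elevated +
(D) process P1 — indicator I2 active +; flag F2 raised +; indicator I1 active +; signal on channel 3 + (by indicator I2 active → signal on channel 3); parameter Y elevated +
(E) process P3 — indicator I2 active +; flag F2 raised +; indicator I1 active +; signal on channel 3 +; parameter Y elevated -
(D) alone accounts for all the evidence.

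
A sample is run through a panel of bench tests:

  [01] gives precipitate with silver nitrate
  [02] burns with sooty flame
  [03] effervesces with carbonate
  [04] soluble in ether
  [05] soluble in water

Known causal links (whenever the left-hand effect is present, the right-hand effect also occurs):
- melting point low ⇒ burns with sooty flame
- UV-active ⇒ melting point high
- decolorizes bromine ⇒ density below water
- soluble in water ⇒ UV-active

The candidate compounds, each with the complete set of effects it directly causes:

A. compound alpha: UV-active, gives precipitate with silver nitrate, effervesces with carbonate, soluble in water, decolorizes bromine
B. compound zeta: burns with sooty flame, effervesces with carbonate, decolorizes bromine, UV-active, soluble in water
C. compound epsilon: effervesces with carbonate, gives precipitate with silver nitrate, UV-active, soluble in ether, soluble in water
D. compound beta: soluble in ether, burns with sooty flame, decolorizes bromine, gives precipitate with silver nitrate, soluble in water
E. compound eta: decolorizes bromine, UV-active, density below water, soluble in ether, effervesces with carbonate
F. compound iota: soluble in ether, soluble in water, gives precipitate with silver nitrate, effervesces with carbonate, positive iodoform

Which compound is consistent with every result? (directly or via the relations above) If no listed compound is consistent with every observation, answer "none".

none

Testing each hypothesis:
(A) compound alpha — gives precipitate with silver nitrate ✓; burns with sooty flame ✗; effervesces with carbonate ✓; soluble in ether ✗; soluble in water ✓
(B) compound zeta — does not account for gives precipitate with silver nitrate, soluble in ether
(C) compound epsilon — gives precipitate with silver nitrate ✓; burns with sooty flame ✗; effervesces with carbonate ✓; soluble in ether ✓; soluble in water ✓
(D) compound beta — does not account for effervesces with carbonate
(E) compound eta — gives precipitate with silver nitrate ✗; burns with sooty flame ✗; effervesces with carbonate ✓; soluble in ether ✓; soluble in water ✗
(F) compound iota — gives precipitate with silver nitrate ✓; burns with sooty flame ✗; effervesces with carbonate ✓; soluble in ether ✓; soluble in water ✓
No candidate is consistent with all observations.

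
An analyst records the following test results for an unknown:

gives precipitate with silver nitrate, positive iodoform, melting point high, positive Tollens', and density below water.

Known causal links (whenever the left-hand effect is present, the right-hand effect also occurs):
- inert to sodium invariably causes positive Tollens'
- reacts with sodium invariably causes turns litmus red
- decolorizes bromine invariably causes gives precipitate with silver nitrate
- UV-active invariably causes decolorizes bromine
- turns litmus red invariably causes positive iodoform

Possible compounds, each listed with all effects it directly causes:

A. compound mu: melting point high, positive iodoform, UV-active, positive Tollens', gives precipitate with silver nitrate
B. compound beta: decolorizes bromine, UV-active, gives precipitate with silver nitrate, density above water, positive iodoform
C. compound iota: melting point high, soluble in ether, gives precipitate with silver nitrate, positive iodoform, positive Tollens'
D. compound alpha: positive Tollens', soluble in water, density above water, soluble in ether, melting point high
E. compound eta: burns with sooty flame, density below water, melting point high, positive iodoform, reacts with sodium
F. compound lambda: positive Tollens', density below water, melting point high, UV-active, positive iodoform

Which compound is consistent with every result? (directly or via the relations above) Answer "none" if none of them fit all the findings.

Checking each candidate against the observations:
(A) compound mu — gives precipitate with silver nitrate match; positive iodoform match; melting point high match; positive Tollens' match; density below water miss
(B) compound beta — gives precipitate with silver nitrate match; positive iodoform match; melting point high miss; positive Tollens' miss; density below water miss
(C) compound iota — gives precipitate with silver nitrate match; positive iodoform match; melting point high match; positive Tollens' match; density below water miss
(D) compound alpha — gives precipitate with silver nitrate miss; positive iodoform miss; melting point high match; positive Tollens' match; density below water miss
(E) compound eta — gives precipitate with silver nitrate miss; positive iodoform match; melting point high match; positive Tollens' miss; density below water match
(F) compound lambda — accounts for every observation (gives precipitate with silver nitrate by UV-active → decolorizes bromine → gives precipitate with silver nitrate)
(F) alone accounts for all the evidence.

F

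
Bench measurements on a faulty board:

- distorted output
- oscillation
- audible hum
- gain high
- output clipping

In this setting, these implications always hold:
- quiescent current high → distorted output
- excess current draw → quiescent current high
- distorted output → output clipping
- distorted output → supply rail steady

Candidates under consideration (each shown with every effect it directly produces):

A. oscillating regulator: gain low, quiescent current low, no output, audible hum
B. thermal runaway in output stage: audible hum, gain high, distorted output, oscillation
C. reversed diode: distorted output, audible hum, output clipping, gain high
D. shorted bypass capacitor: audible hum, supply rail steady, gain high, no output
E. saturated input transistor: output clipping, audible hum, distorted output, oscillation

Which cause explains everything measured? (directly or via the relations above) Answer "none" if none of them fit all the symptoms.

B

For each candidate, compare predicted effects to what was observed:
(A) oscillating regulator — distorted output NO; oscillation NO; audible hum yes; gain high NO; output clipping NO
(B) thermal runaway in output stage — distorted output yes; oscillation yes; audible hum yes; gain high yes; output clipping yes (by distorted output → output clipping)
(C) reversed diode — distorted output yes; oscillation NO; audible hum yes; gain high yes; output clipping yes
(D) shorted bypass capacitor — distorted output NO; oscillation NO; audible hum yes; gain high yes; output clipping NO
(E) saturated input transistor — does not account for gain high
(B) is the only candidate with no mismatches.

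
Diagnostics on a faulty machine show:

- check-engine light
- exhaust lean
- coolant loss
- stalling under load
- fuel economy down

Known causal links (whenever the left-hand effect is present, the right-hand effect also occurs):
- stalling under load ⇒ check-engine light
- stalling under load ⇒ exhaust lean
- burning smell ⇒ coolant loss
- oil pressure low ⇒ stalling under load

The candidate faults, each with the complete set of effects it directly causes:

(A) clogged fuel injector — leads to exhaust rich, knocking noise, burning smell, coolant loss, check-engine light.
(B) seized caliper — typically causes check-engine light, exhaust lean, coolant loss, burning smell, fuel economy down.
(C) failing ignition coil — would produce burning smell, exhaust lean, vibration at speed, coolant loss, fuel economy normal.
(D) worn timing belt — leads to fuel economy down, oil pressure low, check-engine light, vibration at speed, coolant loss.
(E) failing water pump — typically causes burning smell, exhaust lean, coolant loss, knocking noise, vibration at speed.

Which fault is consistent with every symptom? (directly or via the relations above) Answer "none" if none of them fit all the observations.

Per-candidate check:
(A) clogged fuel injector — fails on exhaust lean, stalling under load, fuel economy down (predicts exhaust rich, not exhaust lean)
(B) seized caliper — does not account for stalling under load
(C) failing ignition coil — check-engine light -; exhaust lean +; coolant loss +; stalling under load -; fuel economy down -
(D) worn timing belt — accounts for every observation (exhaust lean through oil pressure low → stalling under load → exhaust lean)
(E) failing water pump — does not account for check-engine light, stalling under load, fuel economy down
Only (D) is consistent with every observation.

D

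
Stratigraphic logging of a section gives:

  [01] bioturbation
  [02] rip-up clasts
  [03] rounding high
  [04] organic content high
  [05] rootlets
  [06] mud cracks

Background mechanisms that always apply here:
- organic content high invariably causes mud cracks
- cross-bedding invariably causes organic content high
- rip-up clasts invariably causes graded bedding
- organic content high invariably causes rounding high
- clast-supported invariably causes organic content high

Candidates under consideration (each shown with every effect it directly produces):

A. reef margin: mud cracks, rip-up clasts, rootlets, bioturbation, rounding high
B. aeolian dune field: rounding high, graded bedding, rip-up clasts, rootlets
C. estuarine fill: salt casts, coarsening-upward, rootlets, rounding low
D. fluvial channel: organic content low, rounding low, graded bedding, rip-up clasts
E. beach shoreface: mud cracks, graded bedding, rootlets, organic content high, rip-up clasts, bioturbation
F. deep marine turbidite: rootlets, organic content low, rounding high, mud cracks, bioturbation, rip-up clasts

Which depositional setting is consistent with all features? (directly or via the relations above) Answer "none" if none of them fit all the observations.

E

For each candidate, compare predicted effects to what was observed:
(A) reef margin — bioturbation match; rip-up clasts match; rounding high match; organic content high miss; rootlets match; mud cracks match
(B) aeolian dune field — bioturbation miss; rip-up clasts match; rounding high match; organic content high miss; rootlets match; mud cracks miss
(C) estuarine fill — bioturbation miss; rip-up clasts miss; rounding high miss; organic content high miss; rootlets match; mud cracks miss
(D) fluvial channel — bioturbation miss; rip-up clasts match; rounding high miss; organic content high miss; rootlets miss; mud cracks miss
(E) beach shoreface — bioturbation match; rip-up clasts match; rounding high match (via organic content high → rounding high); organic content high match; rootlets match; mud cracks match
(F) deep marine turbidite — fails on organic content high (predicts organic content low, not organic content high)
(E) is the only candidate with no mismatches.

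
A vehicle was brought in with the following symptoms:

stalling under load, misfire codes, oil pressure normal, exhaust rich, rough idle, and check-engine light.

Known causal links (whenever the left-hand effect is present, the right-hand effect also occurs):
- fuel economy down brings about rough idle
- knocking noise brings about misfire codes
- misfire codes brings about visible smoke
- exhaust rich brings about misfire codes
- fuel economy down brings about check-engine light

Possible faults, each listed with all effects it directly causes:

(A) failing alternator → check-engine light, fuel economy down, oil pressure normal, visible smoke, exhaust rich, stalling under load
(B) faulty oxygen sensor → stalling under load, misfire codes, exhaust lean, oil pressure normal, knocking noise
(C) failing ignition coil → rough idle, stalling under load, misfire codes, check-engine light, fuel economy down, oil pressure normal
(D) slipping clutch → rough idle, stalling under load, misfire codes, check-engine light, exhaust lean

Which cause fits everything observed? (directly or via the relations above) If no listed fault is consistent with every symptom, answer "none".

Checking each candidate against the observations:
(A) failing alternator — accounts for every observation (misfire codes via exhaust rich → misfire codes)
(B) faulty oxygen sensor — fails on exhaust rich, rough idle, check-engine light (predicts exhaust lean, not exhaust rich)
(C) failing ignition coil — stalling under load ✓; misfire codes ✓; oil pressure normal ✓; exhaust rich ✗; rough idle ✓; check-engine light ✓
(D) slipping clutch — stalling under load ✓; misfire codes ✓; oil pressure normal ✗; exhaust rich ✗; rough idle ✓; check-engine light ✓
Only (A) is consistent with every observation.

A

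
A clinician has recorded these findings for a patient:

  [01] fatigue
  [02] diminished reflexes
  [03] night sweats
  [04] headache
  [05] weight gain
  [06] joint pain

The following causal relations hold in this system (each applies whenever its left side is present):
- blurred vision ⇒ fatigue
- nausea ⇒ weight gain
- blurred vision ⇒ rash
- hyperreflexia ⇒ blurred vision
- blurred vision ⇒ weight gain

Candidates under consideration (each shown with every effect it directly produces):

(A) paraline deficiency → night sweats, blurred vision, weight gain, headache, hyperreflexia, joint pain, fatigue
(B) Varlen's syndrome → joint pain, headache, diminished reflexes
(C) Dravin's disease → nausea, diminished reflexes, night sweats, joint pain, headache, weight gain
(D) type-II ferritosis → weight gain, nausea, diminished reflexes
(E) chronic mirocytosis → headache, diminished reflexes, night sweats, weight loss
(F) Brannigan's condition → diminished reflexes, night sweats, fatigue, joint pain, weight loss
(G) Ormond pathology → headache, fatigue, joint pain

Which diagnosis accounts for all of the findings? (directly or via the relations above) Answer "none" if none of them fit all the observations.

Checking each candidate against the observations:
(A) paraline deficiency — fails on diminished reflexes (predicts hyperreflexia, not diminished reflexes)
(B) Varlen's syndrome — does not account for fatigue, night sweats, weight gain
(C) Dravin's disease — does not account for fatigue
(D) type-II ferritosis — fatigue -; diminished reflexes +; night sweats -; headache -; weight gain +; joint pain -
(E) chronic mirocytosis — fatigue -; diminished reflexes +; night sweats +; headache +; weight gain -; joint pain -
(F) Brannigan's condition — fatigue +; diminished reflexes +; night sweats +; headache -; weight gain -; joint pain +
(G) Ormond pathology — fatigue +; diminished reflexes -; night sweats -; headache +; weight gain -; joint pain +
No candidate is consistent with all observations.

none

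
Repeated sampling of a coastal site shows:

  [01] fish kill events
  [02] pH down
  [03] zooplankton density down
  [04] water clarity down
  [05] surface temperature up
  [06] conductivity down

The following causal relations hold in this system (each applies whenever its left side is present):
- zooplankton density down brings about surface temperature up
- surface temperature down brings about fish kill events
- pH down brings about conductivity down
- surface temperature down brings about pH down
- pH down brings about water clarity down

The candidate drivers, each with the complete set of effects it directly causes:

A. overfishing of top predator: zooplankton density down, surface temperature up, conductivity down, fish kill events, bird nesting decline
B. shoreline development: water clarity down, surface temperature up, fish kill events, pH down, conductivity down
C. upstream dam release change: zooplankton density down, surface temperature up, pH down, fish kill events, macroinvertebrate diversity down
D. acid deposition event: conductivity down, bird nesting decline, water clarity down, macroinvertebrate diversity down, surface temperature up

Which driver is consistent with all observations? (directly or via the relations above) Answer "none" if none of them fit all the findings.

C

Checking each candidate against the observations:
(A) overfishing of top predator — does not account for pH down, water clarity down
(B) shoreline development — fish kill events +; pH down +; zooplankton density down -; water clarity down +; surface temperature up +; conductivity down +
(C) upstream dam release change — fish kill events +; pH down +; zooplankton density down +; water clarity down + (by pH down → water clarity down); surface temperature up +; conductivity down + (by pH down → conductivity down)
(D) acid deposition event — fish kill events -; pH down -; zooplankton density down -; water clarity down +; surface temperature up +; conductivity down +
(C) is the only candidate with no mismatches.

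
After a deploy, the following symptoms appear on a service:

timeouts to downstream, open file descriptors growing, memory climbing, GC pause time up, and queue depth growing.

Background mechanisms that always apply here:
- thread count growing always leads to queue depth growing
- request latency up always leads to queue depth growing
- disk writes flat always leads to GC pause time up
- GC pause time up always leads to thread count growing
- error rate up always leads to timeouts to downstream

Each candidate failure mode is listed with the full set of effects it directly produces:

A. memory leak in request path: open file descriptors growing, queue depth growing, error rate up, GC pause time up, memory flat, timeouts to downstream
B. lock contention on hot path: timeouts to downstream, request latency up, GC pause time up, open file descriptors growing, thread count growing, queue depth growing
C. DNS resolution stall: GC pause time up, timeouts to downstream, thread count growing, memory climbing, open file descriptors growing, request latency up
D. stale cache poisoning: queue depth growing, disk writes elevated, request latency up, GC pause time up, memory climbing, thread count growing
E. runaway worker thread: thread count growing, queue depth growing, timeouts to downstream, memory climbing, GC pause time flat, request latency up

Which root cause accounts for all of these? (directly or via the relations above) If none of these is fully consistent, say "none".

C

Testing each hypothesis:
(A) memory leak in request path — timeouts to downstream yes; open file descriptors growing yes; memory climbing NO; GC pause time up yes; queue depth growing yes
(B) lock contention on hot path — does not account for memory climbing
(C) DNS resolution stall — accounts for every observation (queue depth growing by thread count growing → queue depth growing)
(D) stale cache poisoning — does not account for timeouts to downstream, open file descriptors growing
(E) runaway worker thread — fails on open file descriptors growing, GC pause time up (predicts GC pause time flat, not GC pause time up)
Only (C) is consistent with every observation.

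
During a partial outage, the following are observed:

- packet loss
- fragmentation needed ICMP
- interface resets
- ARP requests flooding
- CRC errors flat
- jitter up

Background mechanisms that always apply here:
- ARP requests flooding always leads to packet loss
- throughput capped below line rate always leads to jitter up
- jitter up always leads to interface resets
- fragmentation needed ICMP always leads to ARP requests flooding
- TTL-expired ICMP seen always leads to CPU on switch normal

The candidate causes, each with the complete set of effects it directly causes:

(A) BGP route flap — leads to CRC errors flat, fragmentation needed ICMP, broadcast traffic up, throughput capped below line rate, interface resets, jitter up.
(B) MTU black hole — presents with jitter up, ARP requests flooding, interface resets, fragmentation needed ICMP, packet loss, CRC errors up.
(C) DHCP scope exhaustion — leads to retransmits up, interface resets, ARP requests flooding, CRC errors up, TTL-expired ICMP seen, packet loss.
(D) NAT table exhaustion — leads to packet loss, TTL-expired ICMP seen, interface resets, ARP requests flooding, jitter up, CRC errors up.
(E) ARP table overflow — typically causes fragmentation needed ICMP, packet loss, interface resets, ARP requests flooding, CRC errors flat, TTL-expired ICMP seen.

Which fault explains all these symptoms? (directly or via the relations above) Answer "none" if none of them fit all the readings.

For each candidate, compare predicted effects to what was observed:
(A) BGP route flap — accounts for every observation (packet loss via fragmentation needed ICMP → ARP requests flooding → packet loss)
(B) MTU black hole — packet loss yes; fragmentation needed ICMP yes; interface resets yes; ARP requests flooding yes; CRC errors flat NO; jitter up yes
(C) DHCP scope exhaustion — packet loss yes; fragmentation needed ICMP NO; interface resets yes; ARP requests flooding yes; CRC errors flat NO; jitter up NO
(D) NAT table exhaustion — fails on fragmentation needed ICMP, CRC errors flat (predicts CRC errors up, not CRC errors flat)
(E) ARP table overflow — packet loss yes; fragmentation needed ICMP yes; interface resets yes; ARP requests flooding yes; CRC errors flat yes; jitter up NO
(A) alone accounts for all the evidence.

A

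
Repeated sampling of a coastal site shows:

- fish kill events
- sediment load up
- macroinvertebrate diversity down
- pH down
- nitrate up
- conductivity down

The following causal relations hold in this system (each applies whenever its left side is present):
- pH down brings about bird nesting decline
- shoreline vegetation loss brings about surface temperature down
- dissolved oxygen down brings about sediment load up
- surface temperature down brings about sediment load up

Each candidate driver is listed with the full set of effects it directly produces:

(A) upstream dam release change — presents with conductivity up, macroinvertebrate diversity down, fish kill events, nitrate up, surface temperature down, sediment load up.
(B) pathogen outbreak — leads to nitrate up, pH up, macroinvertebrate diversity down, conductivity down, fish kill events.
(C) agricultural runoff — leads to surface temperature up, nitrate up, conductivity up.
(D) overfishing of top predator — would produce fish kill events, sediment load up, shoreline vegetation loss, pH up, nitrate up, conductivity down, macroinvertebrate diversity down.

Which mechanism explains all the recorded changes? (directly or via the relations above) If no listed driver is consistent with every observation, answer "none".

For each candidate, compare predicted effects to what was observed:
(A) upstream dam release change — fish kill events match; sediment load up match; macroinvertebrate diversity down match; pH down miss; nitrate up match; conductivity down miss
(B) pathogen outbreak — fails on sediment load up, pH down (predicts pH up, not pH down)
(C) agricultural runoff — fails on fish kill events, sediment load up, macroinvertebrate diversity down, pH down, conductivity down (predicts conductivity up, not conductivity down)
(D) overfishing of top predator — fish kill events match; sediment load up match; macroinvertebrate diversity down match; pH down miss; nitrate up match; conductivity down match
None of the listed candidates fits everything.

none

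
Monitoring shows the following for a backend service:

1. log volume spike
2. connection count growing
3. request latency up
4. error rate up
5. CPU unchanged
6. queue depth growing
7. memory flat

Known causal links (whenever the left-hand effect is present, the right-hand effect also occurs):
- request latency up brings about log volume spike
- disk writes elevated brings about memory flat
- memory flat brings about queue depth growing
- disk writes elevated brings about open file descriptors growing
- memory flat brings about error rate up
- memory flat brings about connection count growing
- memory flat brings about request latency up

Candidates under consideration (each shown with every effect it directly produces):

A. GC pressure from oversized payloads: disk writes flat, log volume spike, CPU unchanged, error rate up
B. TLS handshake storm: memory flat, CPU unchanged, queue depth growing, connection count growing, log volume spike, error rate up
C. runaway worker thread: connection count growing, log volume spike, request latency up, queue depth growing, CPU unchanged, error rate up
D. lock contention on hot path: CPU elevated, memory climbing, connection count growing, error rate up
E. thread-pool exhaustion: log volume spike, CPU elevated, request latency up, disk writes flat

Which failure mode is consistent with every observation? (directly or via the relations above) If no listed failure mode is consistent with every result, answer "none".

B

Per-candidate check:
(A) GC pressure from oversized payloads — log volume spike yes; connection count growing NO; request latency up NO; error rate up yes; CPU unchanged yes; queue depth growing NO; memory flat NO
(B) TLS handshake storm — log volume spike yes; connection count growing yes; request latency up yes (via memory flat → request latency up); error rate up yes; CPU unchanged yes; queue depth growing yes; memory flat yes
(C) runaway worker thread — does not account for memory flat
(D) lock contention on hot path — fails on log volume spike, request latency up, CPU unchanged, queue depth growing, memory flat (predicts CPU elevated, not CPU unchanged; predicts memory climbing, not memory flat)
(E) thread-pool exhaustion — fails on connection count growing, error rate up, CPU unchanged, queue depth growing, memory flat (predicts CPU elevated, not CPU unchanged)
(B) is the only candidate with no mismatches.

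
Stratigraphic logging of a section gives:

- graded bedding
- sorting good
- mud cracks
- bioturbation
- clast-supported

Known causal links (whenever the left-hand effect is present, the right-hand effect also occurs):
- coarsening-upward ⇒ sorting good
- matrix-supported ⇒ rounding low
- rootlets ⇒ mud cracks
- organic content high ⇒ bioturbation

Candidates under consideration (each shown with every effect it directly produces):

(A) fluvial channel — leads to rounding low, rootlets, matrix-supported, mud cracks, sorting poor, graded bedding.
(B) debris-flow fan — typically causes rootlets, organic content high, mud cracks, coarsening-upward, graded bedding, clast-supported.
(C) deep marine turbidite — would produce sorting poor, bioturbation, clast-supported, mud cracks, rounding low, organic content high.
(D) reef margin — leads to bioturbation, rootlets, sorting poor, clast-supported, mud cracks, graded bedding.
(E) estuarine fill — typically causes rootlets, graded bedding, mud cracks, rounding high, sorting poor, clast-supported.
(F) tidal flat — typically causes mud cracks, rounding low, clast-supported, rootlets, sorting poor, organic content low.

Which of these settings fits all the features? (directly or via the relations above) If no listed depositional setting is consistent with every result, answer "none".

B

Checking each candidate against the observations:
(A) fluvial channel — graded bedding yes; sorting good NO; mud cracks yes; bioturbation NO; clast-supported NO
(B) debris-flow fan — graded bedding yes; sorting good yes (by coarsening-upward → sorting good); mud cracks yes; bioturbation yes (by organic content high → bioturbation); clast-supported yes
(C) deep marine turbidite — graded bedding NO; sorting good NO; mud cracks yes; bioturbation yes; clast-supported yes
(D) reef margin — fails on sorting good (predicts sorting poor, not sorting good)
(E) estuarine fill — fails on sorting good, bioturbation (predicts sorting poor, not sorting good)
(F) tidal flat — fails on graded bedding, sorting good, bioturbation (predicts sorting poor, not sorting good)
Only (B) is consistent with every observation.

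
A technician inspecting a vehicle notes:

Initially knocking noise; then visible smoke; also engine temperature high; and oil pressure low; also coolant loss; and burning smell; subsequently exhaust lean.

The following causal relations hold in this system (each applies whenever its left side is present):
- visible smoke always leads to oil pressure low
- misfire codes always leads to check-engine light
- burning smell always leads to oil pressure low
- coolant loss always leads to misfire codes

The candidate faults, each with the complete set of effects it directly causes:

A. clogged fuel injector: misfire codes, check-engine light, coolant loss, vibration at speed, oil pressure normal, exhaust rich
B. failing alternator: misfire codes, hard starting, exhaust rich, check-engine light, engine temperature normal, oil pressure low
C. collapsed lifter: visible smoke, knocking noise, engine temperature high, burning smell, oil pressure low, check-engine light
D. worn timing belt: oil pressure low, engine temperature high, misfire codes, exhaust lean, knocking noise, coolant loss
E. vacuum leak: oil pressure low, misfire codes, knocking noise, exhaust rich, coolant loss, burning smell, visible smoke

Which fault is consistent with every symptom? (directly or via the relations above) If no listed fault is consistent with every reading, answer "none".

For each candidate, compare predicted effects to what was observed:
(A) clogged fuel injector — knocking noise miss; visible smoke miss; engine temperature high miss; oil pressure low miss; coolant loss match; burning smell miss; exhaust lean miss
(B) failing alternator — fails on knocking noise, visible smoke, engine temperature high, coolant loss, burning smell, exhaust lean (predicts engine temperature normal, not engine temperature high; predicts exhaust rich, not exhaust lean)
(C) collapsed lifter — knocking noise match; visible smoke match; engine temperature high match; oil pressure low match; coolant loss miss; burning smell match; exhaust lean miss
(D) worn timing belt — does not account for visible smoke, burning smell
(E) vacuum leak — fails on engine temperature high, exhaust lean (predicts exhaust rich, not exhaust lean)
None of the listed candidates fits everything.

none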